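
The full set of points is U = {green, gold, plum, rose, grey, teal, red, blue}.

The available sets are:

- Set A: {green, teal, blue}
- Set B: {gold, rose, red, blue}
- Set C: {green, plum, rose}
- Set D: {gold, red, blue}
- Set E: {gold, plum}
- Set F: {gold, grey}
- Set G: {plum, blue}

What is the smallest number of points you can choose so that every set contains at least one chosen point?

Take H = {gold, plum, teal}. Each listed set contains at least one of these, so H is a hitting set of size 3.
No choice of 2 points meets every set, so 3 is the minimum.

3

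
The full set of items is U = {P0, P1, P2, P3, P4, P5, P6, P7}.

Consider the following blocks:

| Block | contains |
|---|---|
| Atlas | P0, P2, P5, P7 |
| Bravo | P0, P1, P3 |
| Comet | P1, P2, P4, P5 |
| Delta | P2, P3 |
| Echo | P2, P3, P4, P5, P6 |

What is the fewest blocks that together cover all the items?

Atlas and Bravo and Echo together: Atlas ∪ Bravo ∪ Echo = {P0, P1, P2, P3, P4, P5, P6, P7} — every item is covered.
Only Echo contains P6, so Echo is forced; the remaining 3 items need at least 2 more blocks (each remaining block adds at most 2) — so at least 3 blocks are needed, and 3 is optimal.

3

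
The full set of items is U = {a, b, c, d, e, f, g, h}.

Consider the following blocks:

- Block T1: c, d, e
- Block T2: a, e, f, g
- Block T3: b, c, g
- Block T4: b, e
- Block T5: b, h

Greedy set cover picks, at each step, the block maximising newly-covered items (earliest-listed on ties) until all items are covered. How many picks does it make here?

Greedy: pick T2 (covers 4 new) → pick T1 (covers 2 new) → pick T5 (covers 2 new). Total picks: 3.

3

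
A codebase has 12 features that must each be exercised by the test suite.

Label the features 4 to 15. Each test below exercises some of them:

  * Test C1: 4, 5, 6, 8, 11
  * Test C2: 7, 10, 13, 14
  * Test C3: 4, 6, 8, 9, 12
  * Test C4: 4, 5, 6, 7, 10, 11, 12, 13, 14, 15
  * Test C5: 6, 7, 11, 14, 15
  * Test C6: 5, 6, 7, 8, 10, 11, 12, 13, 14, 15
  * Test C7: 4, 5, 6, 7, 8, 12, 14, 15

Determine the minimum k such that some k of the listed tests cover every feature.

Take {C3, C6}. Their union is {4, 5, 6, 7, 8, 9, 10, 11, 12, 13, 14, 15}, which is all 12 features.
No single test has all 12 features (the largest, C4, has 10), so 2 is optimal.

2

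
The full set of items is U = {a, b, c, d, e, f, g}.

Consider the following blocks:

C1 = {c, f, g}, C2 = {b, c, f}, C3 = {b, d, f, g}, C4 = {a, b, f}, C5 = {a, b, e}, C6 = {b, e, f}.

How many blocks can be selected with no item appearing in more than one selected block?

2

C1, C5 are pairwise disjoint (C1={c,f,g}; C5={a,b,e}).
Every remaining block overlaps one of these, and no 3 of the listed blocks are pairwise disjoint, so 2 is the maximum.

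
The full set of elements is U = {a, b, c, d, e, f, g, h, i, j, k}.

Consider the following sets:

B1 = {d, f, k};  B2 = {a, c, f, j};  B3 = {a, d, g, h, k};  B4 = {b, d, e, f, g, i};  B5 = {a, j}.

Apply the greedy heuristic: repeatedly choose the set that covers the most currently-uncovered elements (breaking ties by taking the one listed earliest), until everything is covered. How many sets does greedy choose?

Greedy: pick B4 (covers 6 new) → pick B2 (covers 3 new) → pick B3 (covers 2 new). Total picks: 3.

3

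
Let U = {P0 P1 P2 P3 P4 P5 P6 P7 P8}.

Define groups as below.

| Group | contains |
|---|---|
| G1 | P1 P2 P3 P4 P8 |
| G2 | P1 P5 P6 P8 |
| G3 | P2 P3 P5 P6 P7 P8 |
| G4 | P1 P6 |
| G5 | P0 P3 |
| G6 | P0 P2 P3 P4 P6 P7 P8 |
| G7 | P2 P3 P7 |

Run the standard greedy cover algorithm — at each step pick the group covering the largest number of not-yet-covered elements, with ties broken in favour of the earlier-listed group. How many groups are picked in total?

2

Greedy: pick G6 (covers 7 new) → pick G2 (covers 2 new). Total picks: 2.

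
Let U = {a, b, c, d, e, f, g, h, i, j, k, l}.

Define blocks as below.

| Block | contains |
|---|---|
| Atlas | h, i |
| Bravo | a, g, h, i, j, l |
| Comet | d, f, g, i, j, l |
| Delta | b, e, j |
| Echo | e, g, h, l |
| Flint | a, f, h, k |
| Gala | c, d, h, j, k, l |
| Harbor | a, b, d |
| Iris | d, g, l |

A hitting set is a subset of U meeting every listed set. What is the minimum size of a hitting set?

The 3 items {b, h, l} hit every block.
The blocks Atlas, Delta, Iris are pairwise disjoint, so any hitting set needs a separate item for each — at least 3. Hence 3 is optimal.

3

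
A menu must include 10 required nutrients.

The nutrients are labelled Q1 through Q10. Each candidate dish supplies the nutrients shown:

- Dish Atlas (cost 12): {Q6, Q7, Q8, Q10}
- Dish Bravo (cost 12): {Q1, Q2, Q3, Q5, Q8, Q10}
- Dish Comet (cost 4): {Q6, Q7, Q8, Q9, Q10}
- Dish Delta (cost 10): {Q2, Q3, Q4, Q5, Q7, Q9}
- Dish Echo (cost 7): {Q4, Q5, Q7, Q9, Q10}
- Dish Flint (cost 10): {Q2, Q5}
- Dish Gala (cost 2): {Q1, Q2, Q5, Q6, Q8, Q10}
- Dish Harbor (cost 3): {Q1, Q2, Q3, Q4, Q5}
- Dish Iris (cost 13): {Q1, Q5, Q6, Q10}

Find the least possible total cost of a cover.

7

Comet, Harbor together cover every nutrient (Comet ∪ Harbor = {Q1, Q2, Q3, Q4, Q5, Q6, Q7, Q8, Q9, Q10}); total cost 4 + 3 = 7.
The greedy pick Gala, Harbor, Comet costs 9; no covering selection beats 7.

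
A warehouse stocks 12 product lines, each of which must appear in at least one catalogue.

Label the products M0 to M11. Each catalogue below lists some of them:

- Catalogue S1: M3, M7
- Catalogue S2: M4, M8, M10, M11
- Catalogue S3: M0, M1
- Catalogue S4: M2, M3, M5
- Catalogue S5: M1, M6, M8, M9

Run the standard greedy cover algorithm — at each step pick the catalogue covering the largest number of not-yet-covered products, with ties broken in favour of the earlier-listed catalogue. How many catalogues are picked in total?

5

Greedy: pick S2 (covers 4 new) → pick S4 (covers 3 new) → pick S5 (covers 3 new) → pick S1 (covers 1 new) → pick S3 (covers 1 new). Total picks: 5.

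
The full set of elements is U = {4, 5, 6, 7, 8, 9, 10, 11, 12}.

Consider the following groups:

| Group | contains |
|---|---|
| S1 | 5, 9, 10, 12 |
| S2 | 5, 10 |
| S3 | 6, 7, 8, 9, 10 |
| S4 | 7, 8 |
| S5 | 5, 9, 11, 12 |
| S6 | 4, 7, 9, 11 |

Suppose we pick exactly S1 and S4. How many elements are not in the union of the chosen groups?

Union of S1, S4 = {5, 7, 8, 9, 10, 12}.
Not covered: 4, 6, 11 — 3 elements.

3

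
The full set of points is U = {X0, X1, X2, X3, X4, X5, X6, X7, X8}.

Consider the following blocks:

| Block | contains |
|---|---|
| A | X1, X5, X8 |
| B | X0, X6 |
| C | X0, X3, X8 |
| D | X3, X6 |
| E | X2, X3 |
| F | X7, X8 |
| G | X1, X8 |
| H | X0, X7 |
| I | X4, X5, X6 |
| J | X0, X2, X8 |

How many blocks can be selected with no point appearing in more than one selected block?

4

E, G, H, I are pairwise disjoint (E={X2,X3}; G={X1,X8}; H={X0,X7}; I={X4,X5,X6}).
Every remaining block overlaps one of these, and no 5 of the listed blocks are pairwise disjoint, so 4 is the maximum.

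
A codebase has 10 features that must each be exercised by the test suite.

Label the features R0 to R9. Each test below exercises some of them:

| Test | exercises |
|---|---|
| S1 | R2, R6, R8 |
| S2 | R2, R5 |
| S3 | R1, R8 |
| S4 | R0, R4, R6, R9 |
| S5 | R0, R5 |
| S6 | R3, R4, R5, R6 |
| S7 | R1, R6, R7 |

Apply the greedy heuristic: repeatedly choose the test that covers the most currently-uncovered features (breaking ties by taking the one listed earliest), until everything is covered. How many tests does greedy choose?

Greedy: pick S4 (covers 4 new) → pick S1 (covers 2 new) → pick S6 (covers 2 new) → pick S7 (covers 2 new). Total picks: 4.

4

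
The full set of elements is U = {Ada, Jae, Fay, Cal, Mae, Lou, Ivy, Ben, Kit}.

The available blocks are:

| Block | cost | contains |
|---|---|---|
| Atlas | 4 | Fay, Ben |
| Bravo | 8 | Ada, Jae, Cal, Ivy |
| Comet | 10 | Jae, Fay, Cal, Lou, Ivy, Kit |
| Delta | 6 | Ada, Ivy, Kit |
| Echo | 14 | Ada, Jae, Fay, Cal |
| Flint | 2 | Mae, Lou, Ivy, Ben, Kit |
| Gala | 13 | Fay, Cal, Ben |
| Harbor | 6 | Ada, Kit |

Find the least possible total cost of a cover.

14

Atlas, Bravo, Flint together cover every element (Atlas ∪ Bravo ∪ Flint = {Ada, Jae, Fay, Cal, Mae, Lou, Ivy, Ben, Kit}); total cost 4 + 8 + 2 = 14.
No covering selection has total cost below 14.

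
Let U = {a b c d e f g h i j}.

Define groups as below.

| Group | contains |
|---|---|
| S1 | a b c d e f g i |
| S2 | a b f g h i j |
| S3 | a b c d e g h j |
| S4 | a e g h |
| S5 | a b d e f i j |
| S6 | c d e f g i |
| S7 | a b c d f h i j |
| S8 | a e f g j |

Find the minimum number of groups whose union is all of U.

S2 and S6 together: S2 ∪ S6 = {a, b, c, d, e, f, g, h, i, j} — every point is covered.
No single group has all 10 points (the largest, S1, has 8), so 2 is optimal.

2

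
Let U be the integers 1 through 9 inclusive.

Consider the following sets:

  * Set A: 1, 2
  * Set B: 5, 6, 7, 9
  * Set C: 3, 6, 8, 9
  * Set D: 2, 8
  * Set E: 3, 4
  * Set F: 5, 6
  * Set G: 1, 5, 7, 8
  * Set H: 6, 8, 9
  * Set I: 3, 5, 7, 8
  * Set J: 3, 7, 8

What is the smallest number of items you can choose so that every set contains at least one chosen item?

Take T = {2, 3, 5, 8}. Each listed set contains at least one of these, so T is a hitting set of size 4.
No choice of 3 items meets every set, so 4 is the minimum.

4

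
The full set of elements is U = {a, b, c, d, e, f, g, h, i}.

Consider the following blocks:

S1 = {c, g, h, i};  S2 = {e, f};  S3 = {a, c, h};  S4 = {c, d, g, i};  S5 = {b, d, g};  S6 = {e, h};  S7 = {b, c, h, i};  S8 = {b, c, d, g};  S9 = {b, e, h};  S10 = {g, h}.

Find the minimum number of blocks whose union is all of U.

4

S2, S3, S7, and S8 cover everything between them: the union {a, b, c, d, e, f, g, h, i} is all of U.
No 3 of the 10 blocks cover everything (all 120 combinations miss at least one element), so 4 is optimal.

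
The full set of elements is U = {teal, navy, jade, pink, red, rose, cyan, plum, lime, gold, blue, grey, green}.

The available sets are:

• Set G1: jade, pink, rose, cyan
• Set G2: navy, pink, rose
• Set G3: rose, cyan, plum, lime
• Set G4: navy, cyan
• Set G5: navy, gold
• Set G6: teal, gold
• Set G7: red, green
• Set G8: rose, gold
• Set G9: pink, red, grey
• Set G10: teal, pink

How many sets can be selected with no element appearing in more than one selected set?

4

G3, G5, G7, G10 are pairwise disjoint (G3={rose,cyan,plum,lime}; G5={navy,gold}; G7={red,green}; G10={teal,pink}).
Every remaining set overlaps one of these, and no 5 of the listed sets are pairwise disjoint, so 4 is the maximum.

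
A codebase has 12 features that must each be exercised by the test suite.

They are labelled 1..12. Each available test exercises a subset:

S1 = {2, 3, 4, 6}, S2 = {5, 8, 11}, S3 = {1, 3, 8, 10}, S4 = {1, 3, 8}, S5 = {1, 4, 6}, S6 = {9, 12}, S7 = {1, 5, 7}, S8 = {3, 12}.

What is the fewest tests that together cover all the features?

Take {S1, S2, S3, S6, S7}. Their union is {1, 2, 3, 4, 5, 6, 7, 8, 9, 10, 11, 12}, which is all 12 features.
No 4 of the 8 tests cover everything (all 70 combinations miss at least one feature), so 5 is optimal.

5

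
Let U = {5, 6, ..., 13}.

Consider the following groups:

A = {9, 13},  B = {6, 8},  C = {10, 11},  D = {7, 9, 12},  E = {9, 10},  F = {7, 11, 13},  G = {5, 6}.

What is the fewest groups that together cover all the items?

5

B, C, D, F, and G cover everything between them: the union {5, 6, 7, 8, 9, 10, 11, 12, 13} is all of U.
No 4 of the 7 groups cover everything (all 35 combinations miss at least one item), so 5 is optimal.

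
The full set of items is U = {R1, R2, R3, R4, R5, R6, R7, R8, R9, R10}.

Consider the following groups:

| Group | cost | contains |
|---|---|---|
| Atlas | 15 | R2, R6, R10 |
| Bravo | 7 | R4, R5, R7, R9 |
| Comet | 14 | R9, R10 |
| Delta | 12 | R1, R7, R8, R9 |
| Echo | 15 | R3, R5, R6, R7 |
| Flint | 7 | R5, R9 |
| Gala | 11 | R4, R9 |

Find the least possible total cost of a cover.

49

Atlas, Bravo, Delta, Echo together cover every item (Atlas ∪ Bravo ∪ Delta ∪ Echo = {R1, R2, R3, R4, R5, R6, R7, R8, R9, R10}); total cost 15 + 7 + 12 + 15 = 49.
No covering selection has total cost below 49.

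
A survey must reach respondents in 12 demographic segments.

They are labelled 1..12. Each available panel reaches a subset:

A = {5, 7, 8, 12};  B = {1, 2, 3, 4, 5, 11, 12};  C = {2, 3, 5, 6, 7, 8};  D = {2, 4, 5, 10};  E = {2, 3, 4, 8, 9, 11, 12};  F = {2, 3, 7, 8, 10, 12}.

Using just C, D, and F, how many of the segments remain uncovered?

3

Union of C, D, F = {2, 3, 4, 5, 6, 7, 8, 10, 12}.
Not covered: 1, 9, 11 — 3 segments.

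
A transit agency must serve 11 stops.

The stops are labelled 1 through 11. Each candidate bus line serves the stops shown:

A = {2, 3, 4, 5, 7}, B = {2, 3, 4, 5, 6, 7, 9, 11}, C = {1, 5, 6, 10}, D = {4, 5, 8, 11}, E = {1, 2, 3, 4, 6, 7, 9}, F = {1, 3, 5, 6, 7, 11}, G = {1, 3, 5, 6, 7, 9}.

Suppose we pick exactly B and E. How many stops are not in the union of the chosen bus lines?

Union of B, E = {1, 2, 3, 4, 5, 6, 7, 9, 11}.
Not covered: 8, 10 — 2 stops.

2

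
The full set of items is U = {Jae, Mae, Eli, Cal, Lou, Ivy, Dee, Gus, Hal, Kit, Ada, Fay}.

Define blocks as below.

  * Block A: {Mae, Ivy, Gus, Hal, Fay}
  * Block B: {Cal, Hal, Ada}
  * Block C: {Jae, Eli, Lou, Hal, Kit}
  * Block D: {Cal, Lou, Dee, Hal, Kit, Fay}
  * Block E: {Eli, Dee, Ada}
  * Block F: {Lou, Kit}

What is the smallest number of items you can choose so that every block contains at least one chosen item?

Take H = {Lou, Ada, Fay}. Each listed block contains at least one of these, so H is a hitting set of size 3.
The blocks A, E, F are pairwise disjoint, so any hitting set needs a separate item for each — at least 3. Hence 3 is optimal.

3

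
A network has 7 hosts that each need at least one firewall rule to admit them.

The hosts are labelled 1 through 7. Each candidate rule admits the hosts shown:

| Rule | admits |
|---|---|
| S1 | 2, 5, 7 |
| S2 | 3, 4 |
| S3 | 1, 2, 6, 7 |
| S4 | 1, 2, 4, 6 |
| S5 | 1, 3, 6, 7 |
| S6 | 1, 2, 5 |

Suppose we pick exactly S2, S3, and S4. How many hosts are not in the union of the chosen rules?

1

Union of S2, S3, S4 = {1, 2, 3, 4, 6, 7}.
Not covered: 5 — 1 host.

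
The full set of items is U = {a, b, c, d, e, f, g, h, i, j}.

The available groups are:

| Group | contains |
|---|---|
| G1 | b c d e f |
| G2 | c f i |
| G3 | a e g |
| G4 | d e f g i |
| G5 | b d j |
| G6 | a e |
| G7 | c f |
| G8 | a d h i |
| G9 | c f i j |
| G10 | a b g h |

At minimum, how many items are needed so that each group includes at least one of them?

Take T = {a, c, d}. Each listed group contains at least one of these, so T is a hitting set of size 3.
The groups G5, G6, G7 are pairwise disjoint, so any hitting set needs a separate item for each — at least 3. Hence 3 is optimal.

3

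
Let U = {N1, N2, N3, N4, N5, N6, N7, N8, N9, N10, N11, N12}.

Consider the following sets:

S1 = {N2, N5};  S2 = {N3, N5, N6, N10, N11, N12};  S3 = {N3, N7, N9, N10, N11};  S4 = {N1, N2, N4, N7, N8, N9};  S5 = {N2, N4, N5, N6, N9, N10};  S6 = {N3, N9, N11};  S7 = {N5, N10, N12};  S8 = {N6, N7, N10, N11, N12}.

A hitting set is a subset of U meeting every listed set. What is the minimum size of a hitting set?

3

The 3 elements {N5, N9, N12} hit every set.
No choice of 2 elements meets every set, so 3 is the minimum.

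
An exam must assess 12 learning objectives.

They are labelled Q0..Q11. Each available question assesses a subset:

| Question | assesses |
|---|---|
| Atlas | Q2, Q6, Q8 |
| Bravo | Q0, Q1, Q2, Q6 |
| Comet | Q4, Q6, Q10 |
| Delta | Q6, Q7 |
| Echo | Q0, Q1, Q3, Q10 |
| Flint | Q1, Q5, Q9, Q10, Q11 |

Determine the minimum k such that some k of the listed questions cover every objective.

Atlas and Comet and Delta and Echo and Flint together: Atlas ∪ Comet ∪ Delta ∪ Echo ∪ Flint = {Q0, Q1, Q2, Q3, Q4, Q5, Q6, Q7, Q8, Q9, Q10, Q11} — every objective is covered.
No 4 of the 6 questions cover everything (all 15 combinations miss at least one objective), so 5 is optimal.

5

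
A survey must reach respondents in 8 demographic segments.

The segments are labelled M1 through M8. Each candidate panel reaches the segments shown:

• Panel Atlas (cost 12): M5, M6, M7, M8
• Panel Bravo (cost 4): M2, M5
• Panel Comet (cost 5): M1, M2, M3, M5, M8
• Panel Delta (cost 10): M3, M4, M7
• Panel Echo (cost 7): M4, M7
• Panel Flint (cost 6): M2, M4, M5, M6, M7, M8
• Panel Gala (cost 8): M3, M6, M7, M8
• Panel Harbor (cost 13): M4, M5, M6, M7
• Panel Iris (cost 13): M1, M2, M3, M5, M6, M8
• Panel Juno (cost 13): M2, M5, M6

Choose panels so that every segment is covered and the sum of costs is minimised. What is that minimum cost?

11

Comet, Flint together cover every segment (Comet ∪ Flint = {M1, M2, M3, M4, M5, M6, M7, M8}); total cost 5 + 6 = 11.
No covering selection has total cost below 11.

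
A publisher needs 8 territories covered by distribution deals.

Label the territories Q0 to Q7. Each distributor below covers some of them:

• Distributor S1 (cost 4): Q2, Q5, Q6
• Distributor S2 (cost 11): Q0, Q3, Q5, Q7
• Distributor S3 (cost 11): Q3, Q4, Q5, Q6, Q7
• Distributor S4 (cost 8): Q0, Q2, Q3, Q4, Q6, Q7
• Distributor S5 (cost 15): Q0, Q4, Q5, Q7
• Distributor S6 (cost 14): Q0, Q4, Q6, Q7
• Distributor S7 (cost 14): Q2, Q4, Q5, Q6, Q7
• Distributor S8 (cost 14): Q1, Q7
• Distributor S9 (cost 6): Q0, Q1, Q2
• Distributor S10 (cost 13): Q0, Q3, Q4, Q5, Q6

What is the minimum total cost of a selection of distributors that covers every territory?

17

S3, S9 together cover every territory (S3 ∪ S9 = {Q0, Q1, Q2, Q3, Q4, Q5, Q6, Q7}); total cost 11 + 6 = 17.
The greedy pick S1, S4, S9 costs 18; no covering selection beats 17.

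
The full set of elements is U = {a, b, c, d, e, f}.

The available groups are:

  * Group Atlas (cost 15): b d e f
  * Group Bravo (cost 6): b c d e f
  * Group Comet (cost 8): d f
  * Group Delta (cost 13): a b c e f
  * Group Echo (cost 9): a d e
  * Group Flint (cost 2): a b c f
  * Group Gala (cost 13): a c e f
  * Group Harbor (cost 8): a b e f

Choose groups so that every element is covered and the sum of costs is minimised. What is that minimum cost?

Bravo, Flint together cover every element (Bravo ∪ Flint = {a, b, c, d, e, f}); total cost 6 + 2 = 8.
No covering selection has total cost below 8.

8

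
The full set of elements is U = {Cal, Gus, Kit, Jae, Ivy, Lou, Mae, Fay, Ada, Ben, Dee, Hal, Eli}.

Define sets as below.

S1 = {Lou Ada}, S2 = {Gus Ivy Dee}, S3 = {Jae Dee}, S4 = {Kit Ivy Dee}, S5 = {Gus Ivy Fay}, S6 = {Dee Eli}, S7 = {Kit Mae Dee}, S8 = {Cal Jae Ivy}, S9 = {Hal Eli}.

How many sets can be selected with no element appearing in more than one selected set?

S1, S7, S8, S9 are pairwise disjoint (S1={Lou,Ada}; S7={Kit,Mae,Dee}; S8={Cal,Jae,Ivy}; S9={Hal,Eli}).
Every remaining set overlaps one of these, and no 5 of the listed sets are pairwise disjoint, so 4 is the maximum.

4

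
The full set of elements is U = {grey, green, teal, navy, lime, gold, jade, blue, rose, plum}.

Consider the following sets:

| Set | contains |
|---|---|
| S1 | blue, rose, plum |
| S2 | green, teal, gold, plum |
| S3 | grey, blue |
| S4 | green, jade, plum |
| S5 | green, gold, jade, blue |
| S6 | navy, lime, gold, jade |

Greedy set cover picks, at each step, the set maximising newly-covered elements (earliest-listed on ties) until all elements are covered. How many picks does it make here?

Greedy: pick S2 (covers 4 new) → pick S6 (covers 3 new) → pick S1 (covers 2 new) → pick S3 (covers 1 new). Total picks: 4.

4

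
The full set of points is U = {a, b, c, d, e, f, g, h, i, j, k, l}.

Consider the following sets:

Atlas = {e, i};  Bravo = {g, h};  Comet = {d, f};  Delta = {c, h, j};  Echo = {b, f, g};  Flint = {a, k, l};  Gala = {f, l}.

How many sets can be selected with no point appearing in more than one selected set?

Atlas, Comet, Delta, Flint are pairwise disjoint (Atlas={e,i}; Comet={d,f}; Delta={c,h,j}; Flint={a,k,l}).
Every remaining set overlaps one of these, and no 5 of the listed sets are pairwise disjoint, so 4 is the maximum.

4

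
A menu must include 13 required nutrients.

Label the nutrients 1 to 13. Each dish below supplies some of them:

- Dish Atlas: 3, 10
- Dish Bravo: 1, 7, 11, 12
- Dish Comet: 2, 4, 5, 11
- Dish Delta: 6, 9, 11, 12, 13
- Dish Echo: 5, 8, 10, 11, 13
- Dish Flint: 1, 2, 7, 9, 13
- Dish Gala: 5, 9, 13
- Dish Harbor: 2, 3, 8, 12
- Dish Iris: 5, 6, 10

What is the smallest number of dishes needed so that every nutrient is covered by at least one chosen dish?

4

Comet and Flint and Harbor and Iris together: Comet ∪ Flint ∪ Harbor ∪ Iris = {1, 2, 3, 4, 5, 6, 7, 8, 9, 10, 11, 12, 13} — every nutrient is covered.
Only Comet contains 4, so Comet is forced; the remaining 9 nutrients need at least 3 more dishes (each remaining dish adds at most 4) — so at least 4 dishes are needed, and 4 is optimal.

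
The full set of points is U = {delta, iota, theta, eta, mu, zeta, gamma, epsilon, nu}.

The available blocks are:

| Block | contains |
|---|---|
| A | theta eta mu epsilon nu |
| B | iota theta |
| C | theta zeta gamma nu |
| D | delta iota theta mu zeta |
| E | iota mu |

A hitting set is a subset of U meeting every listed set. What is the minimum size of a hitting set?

The 2 points {iota, nu} hit every block.
The blocks C, E are pairwise disjoint, so any hitting set needs a separate point for each — at least 2. Hence 2 is optimal.

2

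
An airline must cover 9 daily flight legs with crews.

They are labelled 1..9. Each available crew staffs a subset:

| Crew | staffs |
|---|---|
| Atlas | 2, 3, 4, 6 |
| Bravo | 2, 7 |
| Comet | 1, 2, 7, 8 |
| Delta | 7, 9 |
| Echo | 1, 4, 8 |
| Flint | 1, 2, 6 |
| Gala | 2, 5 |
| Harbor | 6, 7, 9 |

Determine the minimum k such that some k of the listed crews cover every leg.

Atlas and Comet and Delta and Gala together: Atlas ∪ Comet ∪ Delta ∪ Gala = {1, 2, 3, 4, 5, 6, 7, 8, 9} — every leg is covered.
Only Gala contains 5, so Gala is forced; the remaining 7 legs need at least 3 more crews (each remaining crew adds at most 3) — so at least 4 crews are needed, and 4 is optimal.

4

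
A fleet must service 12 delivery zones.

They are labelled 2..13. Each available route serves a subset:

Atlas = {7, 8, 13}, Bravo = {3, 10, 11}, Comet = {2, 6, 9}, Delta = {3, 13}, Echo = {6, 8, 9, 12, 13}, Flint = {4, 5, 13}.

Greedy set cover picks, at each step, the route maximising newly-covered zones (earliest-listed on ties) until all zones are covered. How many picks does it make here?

5

Greedy: pick Echo (covers 5 new) → pick Bravo (covers 3 new) → pick Flint (covers 2 new) → pick Atlas (covers 1 new) → pick Comet (covers 1 new). Total picks: 5.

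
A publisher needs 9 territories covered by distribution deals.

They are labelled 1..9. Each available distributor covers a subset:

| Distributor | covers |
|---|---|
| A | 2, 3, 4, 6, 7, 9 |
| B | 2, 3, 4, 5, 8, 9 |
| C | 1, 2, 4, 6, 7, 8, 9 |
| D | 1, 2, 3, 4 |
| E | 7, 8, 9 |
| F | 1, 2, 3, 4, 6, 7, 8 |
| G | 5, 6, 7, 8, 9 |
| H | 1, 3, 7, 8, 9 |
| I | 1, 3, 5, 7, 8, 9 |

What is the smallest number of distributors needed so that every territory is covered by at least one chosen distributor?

F and G together: F ∪ G = {1, 2, 3, 4, 5, 6, 7, 8, 9} — every territory is covered.
No single distributor has all 9 territories (the largest, C, has 7), so 2 is optimal.

2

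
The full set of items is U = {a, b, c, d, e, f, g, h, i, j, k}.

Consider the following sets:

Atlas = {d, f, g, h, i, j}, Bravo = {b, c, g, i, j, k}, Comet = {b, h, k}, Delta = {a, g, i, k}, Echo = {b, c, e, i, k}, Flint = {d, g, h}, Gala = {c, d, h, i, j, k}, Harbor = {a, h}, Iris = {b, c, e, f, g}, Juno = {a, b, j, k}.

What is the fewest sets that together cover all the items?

Take {Gala, Iris, Juno}. Their union is {a, b, c, d, e, f, g, h, i, j, k}, which is all 11 items.
No 2 of the 10 sets cover everything (all 45 combinations miss at least one item), so 3 is optimal.

3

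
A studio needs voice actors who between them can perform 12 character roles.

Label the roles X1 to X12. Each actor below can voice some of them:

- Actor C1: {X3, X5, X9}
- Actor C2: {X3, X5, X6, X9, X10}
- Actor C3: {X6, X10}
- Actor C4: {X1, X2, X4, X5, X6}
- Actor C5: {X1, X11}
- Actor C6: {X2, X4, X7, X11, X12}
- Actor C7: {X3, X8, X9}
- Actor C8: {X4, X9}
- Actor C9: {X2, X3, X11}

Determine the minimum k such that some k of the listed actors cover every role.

4

C2 and C5 and C6 and C7 together: C2 ∪ C5 ∪ C6 ∪ C7 = {X1, X2, X3, X4, X5, X6, X7, X8, X9, X10, X11, X12} — every role is covered.
No 3 of the 9 actors cover everything (all 84 combinations miss at least one role), so 4 is optimal.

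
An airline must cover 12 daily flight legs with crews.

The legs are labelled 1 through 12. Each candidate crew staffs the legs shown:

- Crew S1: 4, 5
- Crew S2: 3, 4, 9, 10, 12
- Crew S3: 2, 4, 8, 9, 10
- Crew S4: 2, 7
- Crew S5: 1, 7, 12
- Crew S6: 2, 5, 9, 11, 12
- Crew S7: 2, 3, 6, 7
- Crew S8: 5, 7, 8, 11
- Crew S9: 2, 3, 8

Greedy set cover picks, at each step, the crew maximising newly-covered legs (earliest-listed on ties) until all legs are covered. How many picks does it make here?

4

Greedy: pick S2 (covers 5 new) → pick S8 (covers 4 new) → pick S7 (covers 2 new) → pick S5 (covers 1 new). Total picks: 4.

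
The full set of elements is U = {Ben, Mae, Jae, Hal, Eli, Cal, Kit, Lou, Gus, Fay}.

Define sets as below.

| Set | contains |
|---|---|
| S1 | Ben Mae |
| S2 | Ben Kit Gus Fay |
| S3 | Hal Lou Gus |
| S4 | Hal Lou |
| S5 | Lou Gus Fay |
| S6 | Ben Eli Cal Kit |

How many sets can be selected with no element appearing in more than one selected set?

2

S1, S3 are pairwise disjoint (S1={Ben,Mae}; S3={Hal,Lou,Gus}).
Every remaining set overlaps one of these, and no 3 of the listed sets are pairwise disjoint, so 2 is the maximum.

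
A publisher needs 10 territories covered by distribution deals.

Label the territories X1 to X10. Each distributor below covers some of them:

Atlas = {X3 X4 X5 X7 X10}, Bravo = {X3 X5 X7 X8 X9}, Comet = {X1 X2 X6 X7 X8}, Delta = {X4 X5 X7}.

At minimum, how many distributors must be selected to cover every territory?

3

Atlas and Bravo and Comet together: Atlas ∪ Bravo ∪ Comet = {X1, X2, X3, X4, X5, X6, X7, X8, X9, X10} — every territory is covered.
Only Comet contains X1, so Comet is forced; the remaining 5 territories need at least 2 more distributors (each remaining distributor adds at most 4) — so at least 3 distributors are needed, and 3 is optimal.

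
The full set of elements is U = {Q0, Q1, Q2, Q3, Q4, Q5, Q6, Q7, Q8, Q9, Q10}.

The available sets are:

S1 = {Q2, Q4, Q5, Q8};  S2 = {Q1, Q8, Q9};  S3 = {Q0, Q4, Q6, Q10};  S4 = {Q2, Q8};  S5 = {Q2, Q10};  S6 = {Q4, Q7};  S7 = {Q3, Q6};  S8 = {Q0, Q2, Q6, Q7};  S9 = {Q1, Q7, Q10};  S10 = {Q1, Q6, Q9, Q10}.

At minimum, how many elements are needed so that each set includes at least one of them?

Take H = {Q2, Q6, Q7, Q9}. Each listed set contains at least one of these, so H is a hitting set of size 4.
The sets S2, S5, S6, S7 are pairwise disjoint, so any hitting set needs a separate element for each — at least 4. Hence 4 is optimal.

4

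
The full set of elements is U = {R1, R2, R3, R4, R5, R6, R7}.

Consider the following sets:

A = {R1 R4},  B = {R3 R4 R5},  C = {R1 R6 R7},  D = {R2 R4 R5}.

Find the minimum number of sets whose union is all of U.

3

Take {B, C, D}. Their union is {R1, R2, R3, R4, R5, R6, R7}, which is all 7 elements.
Each set has at most 3 elements, and 2·3 = 6 < 7 — so at least 3 sets are needed, and 3 is optimal.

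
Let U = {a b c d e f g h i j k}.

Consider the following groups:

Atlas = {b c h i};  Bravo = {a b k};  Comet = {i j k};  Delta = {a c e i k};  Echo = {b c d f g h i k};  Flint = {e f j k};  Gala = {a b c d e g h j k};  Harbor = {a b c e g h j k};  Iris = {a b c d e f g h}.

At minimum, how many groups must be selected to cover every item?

2

Echo and Harbor together: Echo ∪ Harbor = {a, b, c, d, e, f, g, h, i, j, k} — every item is covered.
No single group has all 11 items (the largest, Gala, has 9), so 2 is optimal.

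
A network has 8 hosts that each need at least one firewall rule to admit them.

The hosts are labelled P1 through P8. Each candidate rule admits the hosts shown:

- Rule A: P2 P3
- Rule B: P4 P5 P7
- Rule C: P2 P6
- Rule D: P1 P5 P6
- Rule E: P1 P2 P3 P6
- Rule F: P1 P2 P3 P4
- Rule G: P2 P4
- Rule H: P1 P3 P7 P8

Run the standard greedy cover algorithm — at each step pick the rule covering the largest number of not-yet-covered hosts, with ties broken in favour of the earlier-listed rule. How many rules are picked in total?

3

Greedy: pick E (covers 4 new) → pick B (covers 3 new) → pick H (covers 1 new). Total picks: 3.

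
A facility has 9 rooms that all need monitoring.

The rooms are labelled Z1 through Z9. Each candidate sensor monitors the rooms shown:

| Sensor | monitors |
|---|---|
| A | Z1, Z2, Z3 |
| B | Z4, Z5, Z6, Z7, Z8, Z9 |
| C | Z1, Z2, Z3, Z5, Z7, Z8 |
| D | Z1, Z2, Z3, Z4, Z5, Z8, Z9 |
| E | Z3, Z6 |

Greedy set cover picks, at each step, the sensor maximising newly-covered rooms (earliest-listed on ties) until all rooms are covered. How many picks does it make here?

Greedy: pick D (covers 7 new) → pick B (covers 2 new). Total picks: 2.

2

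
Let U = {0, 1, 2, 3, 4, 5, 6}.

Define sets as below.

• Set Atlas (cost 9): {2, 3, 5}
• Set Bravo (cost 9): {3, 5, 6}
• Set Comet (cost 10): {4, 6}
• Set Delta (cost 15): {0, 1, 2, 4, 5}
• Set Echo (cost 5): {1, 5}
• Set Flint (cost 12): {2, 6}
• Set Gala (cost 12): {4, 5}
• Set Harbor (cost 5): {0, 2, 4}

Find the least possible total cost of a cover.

Bravo, Echo, Harbor together cover every point (Bravo ∪ Echo ∪ Harbor = {0, 1, 2, 3, 4, 5, 6}); total cost 9 + 5 + 5 = 19.
No covering selection has total cost below 19.

19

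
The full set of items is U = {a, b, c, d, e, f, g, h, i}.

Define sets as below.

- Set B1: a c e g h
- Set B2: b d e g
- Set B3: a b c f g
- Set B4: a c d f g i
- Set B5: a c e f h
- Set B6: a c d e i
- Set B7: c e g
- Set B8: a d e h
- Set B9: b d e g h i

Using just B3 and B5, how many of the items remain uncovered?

2

Union of B3, B5 = {a, b, c, e, f, g, h}.
Not covered: d, i — 2 items.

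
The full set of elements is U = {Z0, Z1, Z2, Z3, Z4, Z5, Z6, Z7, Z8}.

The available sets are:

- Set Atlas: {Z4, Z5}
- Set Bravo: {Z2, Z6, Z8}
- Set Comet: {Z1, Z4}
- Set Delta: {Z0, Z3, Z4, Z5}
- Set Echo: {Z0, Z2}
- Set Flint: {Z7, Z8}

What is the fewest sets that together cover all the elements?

Take {Bravo, Comet, Delta, Flint}. Their union is {Z0, Z1, Z2, Z3, Z4, Z5, Z6, Z7, Z8}, which is all 9 elements.
Only Comet contains Z1, so Comet is forced; the remaining 7 elements need at least 3 more sets (each remaining set adds at most 3) — so at least 4 sets are needed, and 4 is optimal.

4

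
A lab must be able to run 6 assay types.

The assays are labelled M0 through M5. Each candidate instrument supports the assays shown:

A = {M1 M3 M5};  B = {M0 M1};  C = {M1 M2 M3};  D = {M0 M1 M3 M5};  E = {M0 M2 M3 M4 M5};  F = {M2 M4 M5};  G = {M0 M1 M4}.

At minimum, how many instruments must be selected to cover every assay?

Take {C, E}. Their union is {M0, M1, M2, M3, M4, M5}, which is all 6 assays.
No single instrument has all 6 assays (the largest, E, has 5), so 2 is optimal.

2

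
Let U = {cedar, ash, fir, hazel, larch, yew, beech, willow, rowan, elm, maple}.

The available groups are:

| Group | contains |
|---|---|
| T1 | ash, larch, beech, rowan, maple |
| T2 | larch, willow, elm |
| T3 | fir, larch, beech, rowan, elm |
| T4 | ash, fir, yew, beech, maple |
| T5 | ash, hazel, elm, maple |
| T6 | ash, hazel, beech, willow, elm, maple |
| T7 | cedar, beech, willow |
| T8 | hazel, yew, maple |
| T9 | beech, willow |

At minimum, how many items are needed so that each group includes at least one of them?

The 3 items {beech, willow, maple} hit every group.
No choice of 2 items meets every group, so 3 is the minimum.

3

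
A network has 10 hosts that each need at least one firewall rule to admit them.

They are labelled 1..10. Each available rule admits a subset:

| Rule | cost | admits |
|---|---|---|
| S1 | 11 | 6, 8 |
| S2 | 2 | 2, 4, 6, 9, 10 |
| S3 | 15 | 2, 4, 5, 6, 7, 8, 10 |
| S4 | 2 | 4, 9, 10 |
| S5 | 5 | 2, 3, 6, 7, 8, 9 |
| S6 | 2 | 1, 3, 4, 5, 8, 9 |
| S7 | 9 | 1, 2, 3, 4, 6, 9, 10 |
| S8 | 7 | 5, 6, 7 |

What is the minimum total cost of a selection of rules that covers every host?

9

S4, S5, S6 together cover every host (S4 ∪ S5 ∪ S6 = {1, 2, 3, 4, 5, 6, 7, 8, 9, 10}); total cost 2 + 5 + 2 = 9.
No covering selection has total cost below 9.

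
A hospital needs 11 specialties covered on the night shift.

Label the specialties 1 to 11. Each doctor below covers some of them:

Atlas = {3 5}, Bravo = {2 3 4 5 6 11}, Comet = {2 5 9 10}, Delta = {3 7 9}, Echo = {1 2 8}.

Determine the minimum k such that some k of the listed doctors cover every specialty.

Bravo and Comet and Delta and Echo together: Bravo ∪ Comet ∪ Delta ∪ Echo = {1, 2, 3, 4, 5, 6, 7, 8, 9, 10, 11} — every specialty is covered.
Only Bravo contains 4, so Bravo is forced; the remaining 5 specialties need at least 3 more doctors (each remaining doctor adds at most 2) — so at least 4 doctors are needed, and 4 is optimal.

4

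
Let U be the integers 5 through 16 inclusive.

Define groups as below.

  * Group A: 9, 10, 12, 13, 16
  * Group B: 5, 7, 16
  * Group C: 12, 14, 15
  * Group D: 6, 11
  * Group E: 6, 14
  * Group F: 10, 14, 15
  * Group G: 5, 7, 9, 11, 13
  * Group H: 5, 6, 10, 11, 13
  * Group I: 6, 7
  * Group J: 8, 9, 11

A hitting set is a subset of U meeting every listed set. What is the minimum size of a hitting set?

4

The 4 elements {6, 9, 14, 16} hit every group.
No choice of 3 elements meets every group, so 4 is the minimum.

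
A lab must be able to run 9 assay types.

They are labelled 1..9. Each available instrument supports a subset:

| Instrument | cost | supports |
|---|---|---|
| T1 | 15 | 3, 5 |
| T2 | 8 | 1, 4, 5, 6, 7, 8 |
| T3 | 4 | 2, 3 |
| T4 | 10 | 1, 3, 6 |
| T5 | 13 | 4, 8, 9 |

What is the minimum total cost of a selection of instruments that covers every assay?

25

T2, T3, T5 together cover every assay (T2 ∪ T3 ∪ T5 = {1, 2, 3, 4, 5, 6, 7, 8, 9}); total cost 8 + 4 + 13 = 25.
No covering selection has total cost below 25.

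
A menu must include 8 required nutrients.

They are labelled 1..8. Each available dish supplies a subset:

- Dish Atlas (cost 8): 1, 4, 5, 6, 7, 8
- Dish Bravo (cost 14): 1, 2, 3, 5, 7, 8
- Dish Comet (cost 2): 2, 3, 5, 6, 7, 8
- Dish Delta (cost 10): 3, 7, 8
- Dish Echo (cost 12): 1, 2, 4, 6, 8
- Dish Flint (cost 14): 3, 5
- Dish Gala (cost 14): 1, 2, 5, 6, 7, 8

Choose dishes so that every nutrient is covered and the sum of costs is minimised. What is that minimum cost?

10

Atlas, Comet together cover every nutrient (Atlas ∪ Comet = {1, 2, 3, 4, 5, 6, 7, 8}); total cost 8 + 2 = 10.
No covering selection has total cost below 10.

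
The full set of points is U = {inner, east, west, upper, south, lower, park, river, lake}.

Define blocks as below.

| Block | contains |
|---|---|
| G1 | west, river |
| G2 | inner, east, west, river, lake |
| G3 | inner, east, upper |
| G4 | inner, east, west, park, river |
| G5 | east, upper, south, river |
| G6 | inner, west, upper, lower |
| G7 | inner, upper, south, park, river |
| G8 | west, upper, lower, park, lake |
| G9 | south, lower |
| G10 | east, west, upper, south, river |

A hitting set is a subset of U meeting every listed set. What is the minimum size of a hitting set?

H = {east, lower, river} meets every block (each contains at least one member of H), and |H| = 3.
The blocks G1, G3, G9 are pairwise disjoint, so any hitting set needs a separate point for each — at least 3. Hence 3 is optimal.

3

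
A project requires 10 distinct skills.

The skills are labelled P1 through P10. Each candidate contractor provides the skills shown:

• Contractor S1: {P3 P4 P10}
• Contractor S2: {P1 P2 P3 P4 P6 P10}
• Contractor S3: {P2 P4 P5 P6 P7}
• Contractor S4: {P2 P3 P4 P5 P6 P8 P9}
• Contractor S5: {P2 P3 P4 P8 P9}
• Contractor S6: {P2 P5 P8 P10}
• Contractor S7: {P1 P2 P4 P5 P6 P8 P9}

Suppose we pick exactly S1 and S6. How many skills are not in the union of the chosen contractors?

Union of S1, S6 = {P2, P3, P4, P5, P8, P10}.
Not covered: P1, P6, P7, P9 — 4 skills.

4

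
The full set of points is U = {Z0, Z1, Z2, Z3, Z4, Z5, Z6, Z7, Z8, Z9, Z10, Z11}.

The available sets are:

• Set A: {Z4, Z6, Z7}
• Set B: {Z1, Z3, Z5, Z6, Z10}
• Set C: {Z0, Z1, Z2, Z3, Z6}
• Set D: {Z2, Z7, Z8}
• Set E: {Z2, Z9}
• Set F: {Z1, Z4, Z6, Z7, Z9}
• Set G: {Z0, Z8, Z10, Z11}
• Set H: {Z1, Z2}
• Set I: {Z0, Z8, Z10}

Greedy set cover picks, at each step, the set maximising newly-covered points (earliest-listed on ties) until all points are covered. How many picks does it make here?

Greedy: pick B (covers 5 new) → pick D (covers 3 new) → pick F (covers 2 new) → pick G (covers 2 new). Total picks: 4.

4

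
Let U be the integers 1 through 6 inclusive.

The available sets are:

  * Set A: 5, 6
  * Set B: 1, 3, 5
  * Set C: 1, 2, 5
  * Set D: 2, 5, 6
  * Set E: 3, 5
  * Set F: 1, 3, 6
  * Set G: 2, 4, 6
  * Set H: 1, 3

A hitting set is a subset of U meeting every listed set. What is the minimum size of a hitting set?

T = {1, 5, 6} meets every set (each contains at least one member of T), and |T| = 3.
No choice of 2 items meets every set, so 3 is the minimum.

3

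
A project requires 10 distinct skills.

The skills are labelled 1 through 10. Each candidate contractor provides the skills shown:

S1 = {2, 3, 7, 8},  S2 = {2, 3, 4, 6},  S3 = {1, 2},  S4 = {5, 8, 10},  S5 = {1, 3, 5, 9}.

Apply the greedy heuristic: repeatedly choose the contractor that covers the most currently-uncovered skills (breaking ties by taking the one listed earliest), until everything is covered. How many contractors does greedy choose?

4

Greedy: pick S1 (covers 4 new) → pick S5 (covers 3 new) → pick S2 (covers 2 new) → pick S4 (covers 1 new). Total picks: 4.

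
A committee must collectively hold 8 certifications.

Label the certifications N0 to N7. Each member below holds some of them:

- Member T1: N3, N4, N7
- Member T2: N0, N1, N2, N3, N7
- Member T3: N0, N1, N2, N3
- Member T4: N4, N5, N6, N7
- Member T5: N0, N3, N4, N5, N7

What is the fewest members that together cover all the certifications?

T3 and T4 together: T3 ∪ T4 = {N0, N1, N2, N3, N4, N5, N6, N7} — every certification is covered.
No single member has all 8 certifications (the largest, T2, has 5), so 2 is optimal.

2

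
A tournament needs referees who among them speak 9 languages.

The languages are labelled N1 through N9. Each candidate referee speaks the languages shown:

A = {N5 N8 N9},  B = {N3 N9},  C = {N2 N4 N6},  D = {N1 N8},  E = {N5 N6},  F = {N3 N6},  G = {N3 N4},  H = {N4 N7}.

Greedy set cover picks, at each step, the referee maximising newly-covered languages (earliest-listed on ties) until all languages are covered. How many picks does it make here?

Greedy: pick A (covers 3 new) → pick C (covers 3 new) → pick B (covers 1 new) → pick D (covers 1 new) → pick H (covers 1 new). Total picks: 5.

5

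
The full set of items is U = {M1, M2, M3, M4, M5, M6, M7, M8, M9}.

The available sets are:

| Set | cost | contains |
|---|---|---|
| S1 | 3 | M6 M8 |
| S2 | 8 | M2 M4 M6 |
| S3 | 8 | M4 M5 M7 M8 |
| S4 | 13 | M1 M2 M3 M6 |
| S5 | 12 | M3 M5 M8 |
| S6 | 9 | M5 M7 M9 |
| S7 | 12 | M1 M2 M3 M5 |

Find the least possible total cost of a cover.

30

S3, S4, S6 together cover every item (S3 ∪ S4 ∪ S6 = {M1, M2, M3, M4, M5, M6, M7, M8, M9}); total cost 8 + 13 + 9 = 30.
The greedy pick S1, S3, S7, S6 costs 32; no covering selection beats 30.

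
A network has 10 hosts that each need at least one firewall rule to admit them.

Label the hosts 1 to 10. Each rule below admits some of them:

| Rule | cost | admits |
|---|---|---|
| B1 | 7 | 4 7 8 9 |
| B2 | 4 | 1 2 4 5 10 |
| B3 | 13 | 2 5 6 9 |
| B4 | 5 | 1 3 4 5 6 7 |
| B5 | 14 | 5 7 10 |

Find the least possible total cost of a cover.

16

B1, B2, B4 together cover every host (B1 ∪ B2 ∪ B4 = {1, 2, 3, 4, 5, 6, 7, 8, 9, 10}); total cost 7 + 4 + 5 = 16.
No covering selection has total cost below 16.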